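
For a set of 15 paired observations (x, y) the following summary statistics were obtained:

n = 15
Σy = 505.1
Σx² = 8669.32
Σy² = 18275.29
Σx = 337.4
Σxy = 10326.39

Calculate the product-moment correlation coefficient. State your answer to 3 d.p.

r = (nΣxy − ΣxΣy) / √[(nΣx² − (Σx)²)(nΣy² − (Σy)²)]
Numerator: 15×10326.39 − 337.4×505.1 = -15524.89
Denominator: √[(130039.8 − 113838.76)(274129.35 − 255126.01)] = √[16201.04 × 19003.34] = 17546.3350
r = -15524.89 / 17546.3350 ≈ -0.885

-0.885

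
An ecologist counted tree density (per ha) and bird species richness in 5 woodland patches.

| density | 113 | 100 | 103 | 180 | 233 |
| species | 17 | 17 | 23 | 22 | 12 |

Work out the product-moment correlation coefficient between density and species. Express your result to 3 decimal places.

-0.501

n = 5, Σx = 729, Σy = 91, Σx² = 120067, Σy² = 1735, Σxy = 12746
nΣxy − ΣxΣy = 63730 − 66339 = -2609
nΣx² − (Σx)² = 600335 − 531441 = 68894; nΣy² − (Σy)² = 8675 − 8281 = 394
r = -2609 / √(68894 × 394) = -2609 / 5210.0131 ≈ -0.501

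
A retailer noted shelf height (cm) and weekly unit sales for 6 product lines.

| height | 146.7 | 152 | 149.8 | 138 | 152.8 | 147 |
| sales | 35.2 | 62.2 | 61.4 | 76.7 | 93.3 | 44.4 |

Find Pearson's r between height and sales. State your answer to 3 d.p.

n = 6, Σx = 886.3, Σy = 373.2, Σx² = 131065.77, Σy² = 25436.98, Σxy = 55183.6
nΣxy − ΣxΣy = 331101.6 − 330767.16 = 334.44
nΣx² − (Σx)² = 786394.62 − 785527.69 = 866.93; nΣy² − (Σy)² = 152621.88 − 139278.24 = 13343.64
r = 334.44 / √(866.93 × 13343.64) = 334.44 / 3401.1765 ≈ 0.098

0.098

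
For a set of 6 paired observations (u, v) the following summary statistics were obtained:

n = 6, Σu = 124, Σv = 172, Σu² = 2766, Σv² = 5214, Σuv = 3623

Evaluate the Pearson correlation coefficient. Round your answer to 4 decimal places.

0.2847

r = (nΣuv − ΣuΣv) / √[(nΣu² − (Σu)²)(nΣv² − (Σv)²)]
Numerator: 6×3623 − 124×172 = 410
Denominator: √[(16596 − 15376)(31284 − 29584)] = √[1220 × 1700] = 1440.1389
r = 410 / 1440.1389 ≈ 0.2847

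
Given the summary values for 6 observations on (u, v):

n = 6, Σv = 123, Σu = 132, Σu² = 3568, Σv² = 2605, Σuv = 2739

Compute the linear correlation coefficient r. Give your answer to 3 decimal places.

0.140

r = (nΣuv − ΣuΣv) / √[(nΣu² − (Σu)²)(nΣv² − (Σv)²)]
Numerator: 6×2739 − 132×123 = 198
Denominator: √[(21408 − 17424)(15630 − 15129)] = √[3984 × 501] = 1412.7930
r = 198 / 1412.7930 ≈ 0.140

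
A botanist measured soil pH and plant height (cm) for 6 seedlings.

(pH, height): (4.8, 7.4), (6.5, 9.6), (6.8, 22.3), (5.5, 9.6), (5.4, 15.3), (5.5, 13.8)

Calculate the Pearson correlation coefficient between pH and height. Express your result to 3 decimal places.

0.609

n = 6, Σx = 34.5, Σy = 78, Σx² = 201.19, Σy² = 1160.9, Σxy = 460.88
nΣxy − ΣxΣy = 2765.28 − 2691 = 74.28
nΣx² − (Σx)² = 1207.14 − 1190.25 = 16.89; nΣy² − (Σy)² = 6965.4 − 6084 = 881.4
r = 74.28 / √(16.89 × 881.4) = 74.28 / 122.0117 ≈ 0.609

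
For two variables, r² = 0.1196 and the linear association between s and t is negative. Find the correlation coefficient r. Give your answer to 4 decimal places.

-0.3458

|r| = √0.1196 = 0.3458
The association is negative, so r = −0.3458.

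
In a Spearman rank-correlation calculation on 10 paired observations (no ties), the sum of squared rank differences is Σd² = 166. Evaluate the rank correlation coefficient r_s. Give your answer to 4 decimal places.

ρ = 1 − 6Σd² / [n(n²−1)] = 1 − 6×166 / (10×99)
  = 1 − 996/990 = 1 − 1.00606 ≈ -0.0061

-0.0061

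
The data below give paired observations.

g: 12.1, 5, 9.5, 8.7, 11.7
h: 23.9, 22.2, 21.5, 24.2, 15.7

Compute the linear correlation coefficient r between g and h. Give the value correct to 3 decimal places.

n = 5, Σg = 47, Σh = 107.5, Σg² = 474.24, Σh² = 2358.43, Σgh = 998.67
nΣgh − ΣgΣh = 4993.35 − 5052.5 = -59.15
nΣg² − (Σg)² = 2371.2 − 2209 = 162.2; nΣh² − (Σh)² = 11792.15 − 11556.25 = 235.9
r = -59.15 / √(162.2 × 235.9) = -59.15 / 195.6093 ≈ -0.302

-0.302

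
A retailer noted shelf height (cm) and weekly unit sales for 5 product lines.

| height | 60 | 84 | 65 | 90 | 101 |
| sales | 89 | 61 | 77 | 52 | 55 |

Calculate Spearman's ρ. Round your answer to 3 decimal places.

Rank height: 1, 3, 2, 4, 5
Rank sales: 5, 3, 4, 1, 2
d = rank(height) − rank(sales): -4, 0, -2, 3, 3; Σd² = 38
ρ = 1 − 6Σd² / [n(n²−1)] = 1 − 6×38 / (5×24) = 1 − 228/120 ≈ -0.900

-0.900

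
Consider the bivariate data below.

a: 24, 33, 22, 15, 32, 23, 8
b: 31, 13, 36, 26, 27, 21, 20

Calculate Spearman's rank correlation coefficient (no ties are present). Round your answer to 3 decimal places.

-0.071

Rank a: 5, 7, 3, 2, 6, 4, 1
Rank b: 6, 1, 7, 4, 5, 3, 2
d = rank(a) − rank(b): -1, 6, -4, -2, 1, 1, -1; Σd² = 60
ρ = 1 − 6Σd² / [n(n²−1)] = 1 − 6×60 / (7×48) = 1 − 360/336 ≈ -0.071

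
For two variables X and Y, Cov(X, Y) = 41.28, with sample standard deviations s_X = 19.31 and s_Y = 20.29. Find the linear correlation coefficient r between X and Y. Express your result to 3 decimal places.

r = Cov(X,Y) / (s_X · s_Y) = 41.28 / (19.31 × 20.29)
  = 41.28 / 391.7999 ≈ 0.105

0.105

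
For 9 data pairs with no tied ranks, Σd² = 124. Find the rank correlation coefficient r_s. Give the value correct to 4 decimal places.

-0.0333

ρ = 1 − 6Σd² / [n(n²−1)] = 1 − 6×124 / (9×80)
  = 1 − 744/720 = 1 − 1.03333 ≈ -0.0333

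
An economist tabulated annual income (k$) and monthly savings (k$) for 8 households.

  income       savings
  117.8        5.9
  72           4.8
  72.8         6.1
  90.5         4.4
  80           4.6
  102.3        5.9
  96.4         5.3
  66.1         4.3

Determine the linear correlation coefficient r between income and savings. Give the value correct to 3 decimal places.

n = 8, Σx = 697.9, Σy = 41.3, Σx² = 63078.39, Σy² = 216.97, Σxy = 3649.62
nΣxy − ΣxΣy = 29196.96 − 28823.27 = 373.69
nΣx² − (Σx)² = 504627.12 − 487064.41 = 17562.71; nΣy² − (Σy)² = 1735.76 − 1705.69 = 30.07
r = 373.69 / √(17562.71 × 30.07) = 373.69 / 726.7122 ≈ 0.514

0.514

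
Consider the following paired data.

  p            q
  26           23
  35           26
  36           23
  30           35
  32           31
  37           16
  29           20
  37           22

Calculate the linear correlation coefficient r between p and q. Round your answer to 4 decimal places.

n = 8, Σp = 262, Σq = 196, Σp² = 8700, Σq² = 5060, Σpq = 6364
nΣpq − ΣpΣq = 50912 − 51352 = -440
nΣp² − (Σp)² = 69600 − 68644 = 956; nΣq² − (Σq)² = 40480 − 38416 = 2064
r = -440 / √(956 × 2064) = -440 / 1404.7007 ≈ -0.3132

-0.3132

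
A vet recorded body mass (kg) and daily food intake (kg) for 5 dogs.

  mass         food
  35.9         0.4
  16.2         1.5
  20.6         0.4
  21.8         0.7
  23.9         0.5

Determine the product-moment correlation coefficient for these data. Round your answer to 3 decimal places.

-0.640

n = 5, Σx = 118.4, Σy = 3.5, Σx² = 3022.06, Σy² = 3.31, Σxy = 74.11
nΣxy − ΣxΣy = 370.55 − 414.4 = -43.85
nΣx² − (Σx)² = 15110.3 − 14018.56 = 1091.74; nΣy² − (Σy)² = 16.55 − 12.25 = 4.3
r = -43.85 / √(1091.74 × 4.3) = -43.85 / 68.5163 ≈ -0.640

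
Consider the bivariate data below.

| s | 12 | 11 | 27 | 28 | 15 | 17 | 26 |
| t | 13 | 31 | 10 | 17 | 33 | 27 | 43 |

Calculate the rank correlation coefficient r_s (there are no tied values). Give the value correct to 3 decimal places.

-0.250

Rank s: 2, 1, 6, 7, 3, 4, 5
Rank t: 2, 5, 1, 3, 6, 4, 7
d = rank(s) − rank(t): 0, -4, 5, 4, -3, 0, -2; Σd² = 70
ρ = 1 − 6Σd² / [n(n²−1)] = 1 − 6×70 / (7×48) = 1 − 420/336 ≈ -0.250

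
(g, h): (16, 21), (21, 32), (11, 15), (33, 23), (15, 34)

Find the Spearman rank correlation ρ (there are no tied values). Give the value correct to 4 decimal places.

0.3000

Rank g: 3, 4, 1, 5, 2
Rank h: 2, 4, 1, 3, 5
d = rank(g) − rank(h): 1, 0, 0, 2, -3; Σd² = 14
ρ = 1 − 6Σd² / [n(n²−1)] = 1 − 6×14 / (5×24) = 1 − 84/120 ≈ 0.3000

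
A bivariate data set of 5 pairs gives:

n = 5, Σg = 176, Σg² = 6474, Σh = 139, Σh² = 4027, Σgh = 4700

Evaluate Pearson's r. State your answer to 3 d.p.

-0.905

r = (nΣgh − ΣgΣh) / √[(nΣg² − (Σg)²)(nΣh² − (Σh)²)]
Numerator: 5×4700 − 176×139 = -964
Denominator: √[(32370 − 30976)(20135 − 19321)] = √[1394 × 814] = 1065.2305
r = -964 / 1065.2305 ≈ -0.905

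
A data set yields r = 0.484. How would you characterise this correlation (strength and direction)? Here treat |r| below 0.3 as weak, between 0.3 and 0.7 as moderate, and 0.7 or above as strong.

r = 0.484 > 0 so the relationship is positive.
|r| = 0.484, which falls in the moderate range.

moderate positive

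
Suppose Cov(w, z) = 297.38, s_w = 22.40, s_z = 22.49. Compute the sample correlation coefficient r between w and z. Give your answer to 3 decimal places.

0.590

r = Cov(w,z) / (s_w · s_z) = 297.38 / (22.40 × 22.49)
  = 297.38 / 503.7760 ≈ 0.590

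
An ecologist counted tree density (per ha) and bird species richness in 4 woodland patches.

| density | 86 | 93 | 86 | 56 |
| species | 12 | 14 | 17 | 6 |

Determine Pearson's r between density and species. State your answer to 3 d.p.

0.869

n = 4, Σx = 321, Σy = 49, Σx² = 26577, Σy² = 665, Σxy = 4132
nΣxy − ΣxΣy = 16528 − 15729 = 799
nΣx² − (Σx)² = 106308 − 103041 = 3267; nΣy² − (Σy)² = 2660 − 2401 = 259
r = 799 / √(3267 × 259) = 799 / 919.8658 ≈ 0.869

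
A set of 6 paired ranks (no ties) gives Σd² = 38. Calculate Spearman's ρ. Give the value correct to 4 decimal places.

-0.0857

ρ = 1 − 6Σd² / [n(n²−1)] = 1 − 6×38 / (6×35)
  = 1 − 228/210 = 1 − 1.08571 ≈ -0.0857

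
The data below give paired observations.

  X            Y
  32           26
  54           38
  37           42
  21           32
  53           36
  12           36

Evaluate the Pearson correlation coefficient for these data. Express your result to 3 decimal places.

0.292

n = 6, ΣX = 209, ΣY = 210, ΣX² = 8703, ΣY² = 7500, ΣXY = 7450
nΣXY − ΣXΣY = 44700 − 43890 = 810
nΣX² − (ΣX)² = 52218 − 43681 = 8537; nΣY² − (ΣY)² = 45000 − 44100 = 900
r = 810 / √(8537 × 900) = 810 / 2771.8766 ≈ 0.292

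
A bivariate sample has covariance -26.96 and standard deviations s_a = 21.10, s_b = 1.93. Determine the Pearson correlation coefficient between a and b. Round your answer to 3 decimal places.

-0.662

r = Cov(a,b) / (s_a · s_b) = -26.96 / (21.10 × 1.93)
  = -26.96 / 40.7230 ≈ -0.662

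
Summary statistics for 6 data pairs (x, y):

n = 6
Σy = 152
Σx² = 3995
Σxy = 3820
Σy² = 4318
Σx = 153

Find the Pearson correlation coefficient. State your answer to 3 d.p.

r = (nΣxy − ΣxΣy) / √[(nΣx² − (Σx)²)(nΣy² − (Σy)²)]
Numerator: 6×3820 − 153×152 = -336
Denominator: √[(23970 − 23409)(25908 − 23104)] = √[561 × 2804] = 1254.2105
r = -336 / 1254.2105 ≈ -0.268

-0.268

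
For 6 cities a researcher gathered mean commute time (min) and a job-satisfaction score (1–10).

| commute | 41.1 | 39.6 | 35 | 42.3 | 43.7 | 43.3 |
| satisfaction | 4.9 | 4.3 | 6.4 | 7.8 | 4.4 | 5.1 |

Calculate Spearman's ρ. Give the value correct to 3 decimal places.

Rank commute: 3, 2, 1, 4, 6, 5
Rank satisfaction: 3, 1, 5, 6, 2, 4
d = rank(commute) − rank(satisfaction): 0, 1, -4, -2, 4, 1; Σd² = 38
ρ = 1 − 6Σd² / [n(n²−1)] = 1 − 6×38 / (6×35) = 1 − 228/210 ≈ -0.086

-0.086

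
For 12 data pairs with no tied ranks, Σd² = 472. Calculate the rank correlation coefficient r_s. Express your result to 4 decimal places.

-0.6503

ρ = 1 − 6Σd² / [n(n²−1)] = 1 − 6×472 / (12×143)
  = 1 − 2832/1716 = 1 − 1.65035 ≈ -0.6503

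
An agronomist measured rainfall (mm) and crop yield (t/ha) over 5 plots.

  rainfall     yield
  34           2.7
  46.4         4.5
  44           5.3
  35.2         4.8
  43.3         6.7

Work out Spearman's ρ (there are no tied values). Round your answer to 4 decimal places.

Rank rainfall: 1, 5, 4, 2, 3
Rank yield: 1, 2, 4, 3, 5
d = rank(rainfall) − rank(yield): 0, 3, 0, -1, -2; Σd² = 14
ρ = 1 − 6Σd² / [n(n²−1)] = 1 − 6×14 / (5×24) = 1 − 84/120 ≈ 0.3000

0.3000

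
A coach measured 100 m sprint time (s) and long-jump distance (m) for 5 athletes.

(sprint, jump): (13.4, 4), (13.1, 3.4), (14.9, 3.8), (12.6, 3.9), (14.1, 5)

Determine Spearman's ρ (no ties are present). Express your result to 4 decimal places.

0.2000

Rank sprint: 3, 2, 5, 1, 4
Rank jump: 4, 1, 2, 3, 5
d = rank(sprint) − rank(jump): -1, 1, 3, -2, -1; Σd² = 16
ρ = 1 − 6Σd² / [n(n²−1)] = 1 − 6×16 / (5×24) = 1 − 96/120 ≈ 0.2000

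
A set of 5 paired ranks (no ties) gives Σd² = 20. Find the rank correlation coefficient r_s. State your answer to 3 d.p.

ρ = 1 − 6Σd² / [n(n²−1)] = 1 − 6×20 / (5×24)
  = 1 − 120/120 = 1 − 1.0000 ≈ 0.000

0.000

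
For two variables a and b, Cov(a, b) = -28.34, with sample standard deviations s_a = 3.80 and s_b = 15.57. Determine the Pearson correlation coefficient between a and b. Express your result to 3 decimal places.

r = Cov(a,b) / (s_a · s_b) = -28.34 / (3.80 × 15.57)
  = -28.34 / 59.1660 ≈ -0.479

-0.479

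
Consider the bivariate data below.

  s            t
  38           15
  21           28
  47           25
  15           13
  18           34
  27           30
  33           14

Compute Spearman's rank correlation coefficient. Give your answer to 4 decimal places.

Rank s: 6, 3, 7, 1, 2, 4, 5
Rank t: 3, 5, 4, 1, 7, 6, 2
d = rank(s) − rank(t): 3, -2, 3, 0, -5, -2, 3; Σd² = 60
ρ = 1 − 6Σd² / [n(n²−1)] = 1 − 6×60 / (7×48) = 1 − 360/336 ≈ -0.0714

-0.0714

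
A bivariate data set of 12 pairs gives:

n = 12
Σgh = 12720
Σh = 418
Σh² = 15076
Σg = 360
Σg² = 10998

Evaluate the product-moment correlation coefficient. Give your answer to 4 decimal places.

0.5633

r = (nΣgh − ΣgΣh) / √[(nΣg² − (Σg)²)(nΣh² − (Σh)²)]
Numerator: 12×12720 − 360×418 = 2160
Denominator: √[(131976 − 129600)(180912 − 174724)] = √[2376 × 6188] = 3834.4084
r = 2160 / 3834.4084 ≈ 0.5633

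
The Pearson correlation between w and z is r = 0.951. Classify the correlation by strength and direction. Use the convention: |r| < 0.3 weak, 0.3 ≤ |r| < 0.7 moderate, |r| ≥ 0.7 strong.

r = 0.951 > 0 so the relationship is positive.
|r| = 0.951, which falls in the strong range.

strong positive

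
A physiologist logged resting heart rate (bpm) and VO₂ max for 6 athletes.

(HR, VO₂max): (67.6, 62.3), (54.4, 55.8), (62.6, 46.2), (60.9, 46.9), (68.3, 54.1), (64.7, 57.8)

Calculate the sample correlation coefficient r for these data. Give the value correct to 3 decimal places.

n = 6, Σx = 378.5, Σy = 323.1, Σx² = 24007.67, Σy² = 17596.63, Σxy = 20430.02
nΣxy − ΣxΣy = 122580.12 − 122293.35 = 286.77
nΣx² − (Σx)² = 144046.02 − 143262.25 = 783.77; nΣy² − (Σy)² = 105579.78 − 104393.61 = 1186.17
r = 286.77 / √(783.77 × 1186.17) = 286.77 / 964.2015 ≈ 0.297

0.297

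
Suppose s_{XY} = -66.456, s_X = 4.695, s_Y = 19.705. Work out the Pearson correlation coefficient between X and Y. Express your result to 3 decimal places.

-0.718

r = Cov(X,Y) / (s_X · s_Y) = -66.456 / (4.695 × 19.705)
  = -66.456 / 92.5150 ≈ -0.718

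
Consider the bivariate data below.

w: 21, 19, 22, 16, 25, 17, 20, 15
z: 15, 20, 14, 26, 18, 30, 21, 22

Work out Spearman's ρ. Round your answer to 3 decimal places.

Rank w: 6, 4, 7, 2, 8, 3, 5, 1
Rank z: 2, 4, 1, 7, 3, 8, 5, 6
d = rank(w) − rank(z): 4, 0, 6, -5, 5, -5, 0, -5; Σd² = 152
ρ = 1 − 6Σd² / [n(n²−1)] = 1 − 6×152 / (8×63) = 1 − 912/504 ≈ -0.810

-0.810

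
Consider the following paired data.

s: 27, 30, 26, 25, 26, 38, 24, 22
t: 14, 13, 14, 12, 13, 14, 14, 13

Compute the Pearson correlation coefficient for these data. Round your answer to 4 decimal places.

0.3219

n = 8, Σs = 218, Σt = 107, Σs² = 6110, Σt² = 1435, Σst = 2924
nΣst − ΣsΣt = 23392 − 23326 = 66
nΣs² − (Σs)² = 48880 − 47524 = 1356; nΣt² − (Σt)² = 11480 − 11449 = 31
r = 66 / √(1356 × 31) = 66 / 205.0268 ≈ 0.3219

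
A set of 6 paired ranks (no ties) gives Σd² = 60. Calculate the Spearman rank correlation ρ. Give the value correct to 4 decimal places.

-0.7143

ρ = 1 − 6Σd² / [n(n²−1)] = 1 − 6×60 / (6×35)
  = 1 − 360/210 = 1 − 1.71429 ≈ -0.7143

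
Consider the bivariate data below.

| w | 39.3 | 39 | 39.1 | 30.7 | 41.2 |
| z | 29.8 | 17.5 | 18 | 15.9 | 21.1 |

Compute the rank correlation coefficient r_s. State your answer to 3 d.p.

0.900

Rank w: 4, 2, 3, 1, 5
Rank z: 5, 2, 3, 1, 4
d = rank(w) − rank(z): -1, 0, 0, 0, 1; Σd² = 2
ρ = 1 − 6Σd² / [n(n²−1)] = 1 − 6×2 / (5×24) = 1 − 12/120 ≈ 0.900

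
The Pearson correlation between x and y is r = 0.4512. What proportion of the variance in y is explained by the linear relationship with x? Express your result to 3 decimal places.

0.204

r² = (0.4512)² = 0.204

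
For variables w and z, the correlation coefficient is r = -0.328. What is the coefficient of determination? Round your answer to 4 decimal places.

0.1076

r² = (-0.328)² = 0.1076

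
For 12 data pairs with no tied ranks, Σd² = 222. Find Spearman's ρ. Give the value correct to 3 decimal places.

ρ = 1 − 6Σd² / [n(n²−1)] = 1 − 6×222 / (12×143)
  = 1 − 1332/1716 = 1 − 0.7762 ≈ 0.224

0.224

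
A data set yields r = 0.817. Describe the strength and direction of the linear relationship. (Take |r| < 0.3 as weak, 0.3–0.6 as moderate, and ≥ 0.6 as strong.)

strong positive

r = 0.817 > 0 so the relationship is positive.
|r| = 0.817, which falls in the strong range.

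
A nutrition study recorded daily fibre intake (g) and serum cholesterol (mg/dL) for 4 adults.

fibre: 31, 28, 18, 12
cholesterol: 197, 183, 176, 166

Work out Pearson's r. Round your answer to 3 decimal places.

n = 4, Σx = 89, Σy = 722, Σx² = 2213, Σy² = 130830, Σxy = 16391
nΣxy − ΣxΣy = 65564 − 64258 = 1306
nΣx² − (Σx)² = 8852 − 7921 = 931; nΣy² − (Σy)² = 523320 − 521284 = 2036
r = 1306 / √(931 × 2036) = 1306 / 1376.7774 ≈ 0.949

0.949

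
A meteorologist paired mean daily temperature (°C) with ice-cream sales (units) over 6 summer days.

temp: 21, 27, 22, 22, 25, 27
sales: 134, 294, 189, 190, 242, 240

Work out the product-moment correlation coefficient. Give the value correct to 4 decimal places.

0.9169

n = 6, Σx = 144, Σy = 1289, Σx² = 3492, Σy² = 292377, Σxy = 31620
nΣxy − ΣxΣy = 189720 − 185616 = 4104
nΣx² − (Σx)² = 20952 − 20736 = 216; nΣy² − (Σy)² = 1754262 − 1661521 = 92741
r = 4104 / √(216 × 92741) = 4104 / 4475.7185 ≈ 0.9169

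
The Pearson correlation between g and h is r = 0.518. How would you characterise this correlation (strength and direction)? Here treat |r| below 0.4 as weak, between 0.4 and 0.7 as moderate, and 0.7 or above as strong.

moderate positive

r = 0.518 > 0 so the relationship is positive.
|r| = 0.518, which falls in the moderate range.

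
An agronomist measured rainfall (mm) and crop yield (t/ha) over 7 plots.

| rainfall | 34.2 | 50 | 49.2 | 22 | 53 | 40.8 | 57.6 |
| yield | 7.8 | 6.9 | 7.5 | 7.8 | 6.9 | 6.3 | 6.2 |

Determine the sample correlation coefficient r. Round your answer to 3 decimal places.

-0.666

n = 7, Σx = 306.8, Σy = 49.4, Σx² = 14365.68, Σy² = 351.28, Σxy = 2132.22
nΣxy − ΣxΣy = 14925.54 − 15155.92 = -230.38
nΣx² − (Σx)² = 100559.76 − 94126.24 = 6433.52; nΣy² − (Σy)² = 2458.96 − 2440.36 = 18.6
r = -230.38 / √(6433.52 × 18.6) = -230.38 / 345.9241 ≈ -0.666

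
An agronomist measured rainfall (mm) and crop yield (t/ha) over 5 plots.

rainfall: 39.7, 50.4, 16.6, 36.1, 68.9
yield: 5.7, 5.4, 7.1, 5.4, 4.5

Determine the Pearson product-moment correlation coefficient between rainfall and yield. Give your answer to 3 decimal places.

-0.945

n = 5, Σx = 211.7, Σy = 28.1, Σx² = 10442.23, Σy² = 161.47, Σxy = 1121.3
nΣxy − ΣxΣy = 5606.5 − 5948.77 = -342.27
nΣx² − (Σx)² = 52211.15 − 44816.89 = 7394.26; nΣy² − (Σy)² = 807.35 − 789.61 = 17.74
r = -342.27 / √(7394.26 × 17.74) = -342.27 / 362.1798 ≈ -0.945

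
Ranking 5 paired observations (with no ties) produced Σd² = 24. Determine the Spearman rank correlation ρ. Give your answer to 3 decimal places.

ρ = 1 − 6Σd² / [n(n²−1)] = 1 − 6×24 / (5×24)
  = 1 − 144/120 = 1 − 1.2000 ≈ -0.200

-0.200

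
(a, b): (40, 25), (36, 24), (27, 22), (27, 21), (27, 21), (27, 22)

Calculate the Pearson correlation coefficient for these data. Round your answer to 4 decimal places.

0.9621

n = 6, Σa = 184, Σb = 135, Σa² = 5812, Σb² = 3051, Σab = 4186
nΣab − ΣaΣb = 25116 − 24840 = 276
nΣa² − (Σa)² = 34872 − 33856 = 1016; nΣb² − (Σb)² = 18306 − 18225 = 81
r = 276 / √(1016 × 81) = 276 / 286.8728 ≈ 0.9621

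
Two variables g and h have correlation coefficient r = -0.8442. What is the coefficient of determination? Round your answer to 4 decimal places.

0.7127

r² = (-0.8442)² = 0.7127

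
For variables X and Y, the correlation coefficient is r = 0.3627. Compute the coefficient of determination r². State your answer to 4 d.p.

0.1316

r² = (0.3627)² = 0.1316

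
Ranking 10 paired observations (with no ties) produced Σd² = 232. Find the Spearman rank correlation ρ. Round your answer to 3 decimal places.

ρ = 1 − 6Σd² / [n(n²−1)] = 1 − 6×232 / (10×99)
  = 1 − 1392/990 = 1 − 1.4061 ≈ -0.406

-0.406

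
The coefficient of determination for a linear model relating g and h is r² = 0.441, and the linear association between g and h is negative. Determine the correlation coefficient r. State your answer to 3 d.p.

-0.664

|r| = √0.441 = 0.664
The association is negative, so r = −0.664.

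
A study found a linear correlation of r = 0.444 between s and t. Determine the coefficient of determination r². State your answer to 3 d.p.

r² = (0.444)² = 0.197

0.197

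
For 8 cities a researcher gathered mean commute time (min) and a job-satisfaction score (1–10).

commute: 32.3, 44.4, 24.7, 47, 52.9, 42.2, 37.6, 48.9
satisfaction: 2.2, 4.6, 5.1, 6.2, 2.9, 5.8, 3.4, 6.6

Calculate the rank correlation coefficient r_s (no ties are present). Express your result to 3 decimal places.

0.286

Rank commute: 2, 5, 1, 6, 8, 4, 3, 7
Rank satisfaction: 1, 4, 5, 7, 2, 6, 3, 8
d = rank(commute) − rank(satisfaction): 1, 1, -4, -1, 6, -2, 0, -1; Σd² = 60
ρ = 1 − 6Σd² / [n(n²−1)] = 1 − 6×60 / (8×63) = 1 − 360/504 ≈ 0.286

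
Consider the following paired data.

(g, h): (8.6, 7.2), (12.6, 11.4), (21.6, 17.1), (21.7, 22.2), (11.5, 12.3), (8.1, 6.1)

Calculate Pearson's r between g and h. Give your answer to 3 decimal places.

n = 6, Σg = 84.1, Σh = 76.3, Σg² = 1368.03, Σh² = 1155.55, Σgh = 1247.52
nΣgh − ΣgΣh = 7485.12 − 6416.83 = 1068.29
nΣg² − (Σg)² = 8208.18 − 7072.81 = 1135.37; nΣh² − (Σh)² = 6933.3 − 5821.69 = 1111.61
r = 1068.29 / √(1135.37 × 1111.61) = 1068.29 / 1123.4272 ≈ 0.951

0.951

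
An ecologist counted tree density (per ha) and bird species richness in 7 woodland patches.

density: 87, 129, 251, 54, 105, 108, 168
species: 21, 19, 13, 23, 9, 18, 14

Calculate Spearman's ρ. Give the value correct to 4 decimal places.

Rank density: 2, 5, 7, 1, 3, 4, 6
Rank species: 6, 5, 2, 7, 1, 4, 3
d = rank(density) − rank(species): -4, 0, 5, -6, 2, 0, 3; Σd² = 90
ρ = 1 − 6Σd² / [n(n²−1)] = 1 − 6×90 / (7×48) = 1 − 540/336 ≈ -0.6071

-0.6071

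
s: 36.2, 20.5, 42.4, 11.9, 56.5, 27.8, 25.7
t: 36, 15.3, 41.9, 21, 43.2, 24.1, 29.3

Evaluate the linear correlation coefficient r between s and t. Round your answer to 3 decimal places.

n = 7, Σs = 221, Σt = 210.8, Σs² = 8295.64, Σt² = 7032.24, Σst = 7507.1
nΣst − ΣsΣt = 52549.7 − 46586.8 = 5962.9
nΣs² − (Σs)² = 58069.48 − 48841 = 9228.48; nΣt² − (Σt)² = 49225.68 − 44436.64 = 4789.04
r = 5962.9 / √(9228.48 × 4789.04) = 5962.9 / 6647.9741 ≈ 0.897

0.897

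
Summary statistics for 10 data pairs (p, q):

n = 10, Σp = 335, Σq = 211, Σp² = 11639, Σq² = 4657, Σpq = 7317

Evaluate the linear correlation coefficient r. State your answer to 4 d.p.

r = (nΣpq − ΣpΣq) / √[(nΣp² − (Σp)²)(nΣq² − (Σq)²)]
Numerator: 10×7317 − 335×211 = 2485
Denominator: √[(116390 − 112225)(46570 − 44521)] = √[4165 × 2049] = 2921.3156
r = 2485 / 2921.3156 ≈ 0.8506

0.8506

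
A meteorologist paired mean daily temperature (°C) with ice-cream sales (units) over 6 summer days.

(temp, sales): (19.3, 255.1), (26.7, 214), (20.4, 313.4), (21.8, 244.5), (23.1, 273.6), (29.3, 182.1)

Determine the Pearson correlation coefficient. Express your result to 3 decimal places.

n = 6, Σx = 140.6, Σy = 1482.7, Σx² = 3368.88, Σy² = 376889.19, Σxy = 34016.38
nΣxy − ΣxΣy = 204098.28 − 208467.62 = -4369.34
nΣx² − (Σx)² = 20213.28 − 19768.36 = 444.92; nΣy² − (Σy)² = 2261335.14 − 2198399.29 = 62935.85
r = -4369.34 / √(444.92 × 62935.85) = -4369.34 / 5291.6366 ≈ -0.826

-0.826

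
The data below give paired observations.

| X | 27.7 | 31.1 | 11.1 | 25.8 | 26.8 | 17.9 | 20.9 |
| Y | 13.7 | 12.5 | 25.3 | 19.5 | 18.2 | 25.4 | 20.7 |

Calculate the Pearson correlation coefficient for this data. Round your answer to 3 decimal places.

n = 7, ΣX = 161.3, ΣY = 135.3, ΣX² = 3998.81, ΣY² = 2769.17, ΣXY = 2927.22
nΣXY − ΣXΣY = 20490.54 − 21823.89 = -1333.35
nΣX² − (ΣX)² = 27991.67 − 26017.69 = 1973.98; nΣY² − (ΣY)² = 19384.19 − 18306.09 = 1078.1
r = -1333.35 / √(1973.98 × 1078.1) = -1333.35 / 1458.8173 ≈ -0.914

-0.914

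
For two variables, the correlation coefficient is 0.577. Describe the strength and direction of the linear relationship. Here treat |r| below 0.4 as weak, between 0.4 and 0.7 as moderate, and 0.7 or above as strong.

r = 0.577 > 0 so the relationship is positive.
|r| = 0.577, which falls in the moderate range.

moderate positive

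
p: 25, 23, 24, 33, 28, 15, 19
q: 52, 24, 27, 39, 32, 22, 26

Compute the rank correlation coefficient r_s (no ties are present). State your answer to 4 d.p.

0.8571

Rank p: 5, 3, 4, 7, 6, 1, 2
Rank q: 7, 2, 4, 6, 5, 1, 3
d = rank(p) − rank(q): -2, 1, 0, 1, 1, 0, -1; Σd² = 8
ρ = 1 − 6Σd² / [n(n²−1)] = 1 − 6×8 / (7×48) = 1 − 48/336 ≈ 0.8571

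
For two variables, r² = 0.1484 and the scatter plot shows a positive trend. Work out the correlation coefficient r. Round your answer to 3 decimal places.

|r| = √0.1484 = 0.385
The association is positive, so r = 0.385.

0.385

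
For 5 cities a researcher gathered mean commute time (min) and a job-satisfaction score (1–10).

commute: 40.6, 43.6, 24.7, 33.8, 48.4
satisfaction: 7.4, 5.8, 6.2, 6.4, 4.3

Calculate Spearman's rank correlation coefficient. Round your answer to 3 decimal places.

-0.600

Rank commute: 3, 4, 1, 2, 5
Rank satisfaction: 5, 2, 3, 4, 1
d = rank(commute) − rank(satisfaction): -2, 2, -2, -2, 4; Σd² = 32
ρ = 1 − 6Σd² / [n(n²−1)] = 1 − 6×32 / (5×24) = 1 − 192/120 ≈ -0.600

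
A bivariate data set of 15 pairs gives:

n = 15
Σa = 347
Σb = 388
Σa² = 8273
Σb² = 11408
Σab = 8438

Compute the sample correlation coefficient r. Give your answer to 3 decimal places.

r = (nΣab − ΣaΣb) / √[(nΣa² − (Σa)²)(nΣb² − (Σb)²)]
Numerator: 15×8438 − 347×388 = -8066
Denominator: √[(124095 − 120409)(171120 − 150544)] = √[3686 × 20576] = 8708.7965
r = -8066 / 8708.7965 ≈ -0.926

-0.926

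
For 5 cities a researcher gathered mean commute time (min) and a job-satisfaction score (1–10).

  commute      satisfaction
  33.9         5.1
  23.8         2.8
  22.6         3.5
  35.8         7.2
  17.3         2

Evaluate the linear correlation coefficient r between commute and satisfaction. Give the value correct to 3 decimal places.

n = 5, Σx = 133.4, Σy = 20.6, Σx² = 3807.34, Σy² = 101.94, Σxy = 610.99
nΣxy − ΣxΣy = 3054.95 − 2748.04 = 306.91
nΣx² − (Σx)² = 19036.7 − 17795.56 = 1241.14; nΣy² − (Σy)² = 509.7 − 424.36 = 85.34
r = 306.91 / √(1241.14 × 85.34) = 306.91 / 325.4518 ≈ 0.943

0.943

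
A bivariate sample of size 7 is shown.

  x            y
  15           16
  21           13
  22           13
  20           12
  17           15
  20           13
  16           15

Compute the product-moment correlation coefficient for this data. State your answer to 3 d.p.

n = 7, Σx = 131, Σy = 97, Σx² = 2495, Σy² = 1357, Σxy = 1794
nΣxy − ΣxΣy = 12558 − 12707 = -149
nΣx² − (Σx)² = 17465 − 17161 = 304; nΣy² − (Σy)² = 9499 − 9409 = 90
r = -149 / √(304 × 90) = -149 / 165.4086 ≈ -0.901

-0.901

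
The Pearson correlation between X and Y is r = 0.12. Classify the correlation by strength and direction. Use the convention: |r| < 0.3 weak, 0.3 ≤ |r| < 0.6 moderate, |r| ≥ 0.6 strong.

weak positive

r = 0.12 > 0 so the relationship is positive.
|r| = 0.12, which falls in the weak range.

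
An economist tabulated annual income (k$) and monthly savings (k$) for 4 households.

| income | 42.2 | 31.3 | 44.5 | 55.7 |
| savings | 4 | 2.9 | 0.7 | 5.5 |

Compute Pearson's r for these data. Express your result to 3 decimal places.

0.465

n = 4, Σx = 173.7, Σy = 13.1, Σx² = 7843.27, Σy² = 55.15, Σxy = 597.07
nΣxy − ΣxΣy = 2388.28 − 2275.47 = 112.81
nΣx² − (Σx)² = 31373.08 − 30171.69 = 1201.39; nΣy² − (Σy)² = 220.6 − 171.61 = 48.99
r = 112.81 / √(1201.39 × 48.99) = 112.81 / 242.6028 ≈ 0.465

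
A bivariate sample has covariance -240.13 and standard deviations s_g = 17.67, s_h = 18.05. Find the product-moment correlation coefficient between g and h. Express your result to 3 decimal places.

-0.753

r = Cov(g,h) / (s_g · s_h) = -240.13 / (17.67 × 18.05)
  = -240.13 / 318.9435 ≈ -0.753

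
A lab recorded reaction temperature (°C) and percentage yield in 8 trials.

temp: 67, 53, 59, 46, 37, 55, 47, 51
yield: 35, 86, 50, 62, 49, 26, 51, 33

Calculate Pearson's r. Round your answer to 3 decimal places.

n = 8, Σx = 415, Σy = 392, Σx² = 22099, Σy² = 21732, Σxy = 20028
nΣxy − ΣxΣy = 160224 − 162680 = -2456
nΣx² − (Σx)² = 176792 − 172225 = 4567; nΣy² − (Σy)² = 173856 − 153664 = 20192
r = -2456 / √(4567 × 20192) = -2456 / 9602.9612 ≈ -0.256

-0.256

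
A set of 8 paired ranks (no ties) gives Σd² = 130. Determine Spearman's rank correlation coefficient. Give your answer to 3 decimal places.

-0.548

ρ = 1 − 6Σd² / [n(n²−1)] = 1 − 6×130 / (8×63)
  = 1 − 780/504 = 1 − 1.5476 ≈ -0.548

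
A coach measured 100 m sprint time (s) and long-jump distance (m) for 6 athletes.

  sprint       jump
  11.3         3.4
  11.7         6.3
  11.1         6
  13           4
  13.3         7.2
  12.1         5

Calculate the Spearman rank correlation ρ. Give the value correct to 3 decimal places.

Rank sprint: 2, 3, 1, 5, 6, 4
Rank jump: 1, 5, 4, 2, 6, 3
d = rank(sprint) − rank(jump): 1, -2, -3, 3, 0, 1; Σd² = 24
ρ = 1 − 6Σd² / [n(n²−1)] = 1 − 6×24 / (6×35) = 1 − 144/210 ≈ 0.314

0.314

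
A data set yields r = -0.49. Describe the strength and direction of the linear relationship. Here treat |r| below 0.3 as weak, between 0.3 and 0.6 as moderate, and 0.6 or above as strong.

moderate negative

r = -0.49 < 0 so the relationship is negative.
|r| = 0.49, which falls in the moderate range.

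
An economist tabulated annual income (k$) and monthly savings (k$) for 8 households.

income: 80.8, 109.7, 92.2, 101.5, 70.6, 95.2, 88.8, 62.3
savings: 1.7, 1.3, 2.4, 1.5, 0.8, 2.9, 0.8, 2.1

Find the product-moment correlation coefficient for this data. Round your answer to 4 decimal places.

n = 8, Σx = 701.1, Σy = 13.5, Σx² = 63179.95, Σy² = 26.69, Σxy = 1187.93
nΣxy − ΣxΣy = 9503.44 − 9464.85 = 38.59
nΣx² − (Σx)² = 505439.6 − 491541.21 = 13898.39; nΣy² − (Σy)² = 213.52 − 182.25 = 31.27
r = 38.59 / √(13898.39 × 31.27) = 38.59 / 659.2440 ≈ 0.0585

0.0585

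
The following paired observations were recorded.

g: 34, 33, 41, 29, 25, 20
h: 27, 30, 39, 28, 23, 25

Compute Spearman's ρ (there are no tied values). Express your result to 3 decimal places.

Rank g: 5, 4, 6, 3, 2, 1
Rank h: 3, 5, 6, 4, 1, 2
d = rank(g) − rank(h): 2, -1, 0, -1, 1, -1; Σd² = 8
ρ = 1 − 6Σd² / [n(n²−1)] = 1 − 6×8 / (6×35) = 1 − 48/210 ≈ 0.771

0.771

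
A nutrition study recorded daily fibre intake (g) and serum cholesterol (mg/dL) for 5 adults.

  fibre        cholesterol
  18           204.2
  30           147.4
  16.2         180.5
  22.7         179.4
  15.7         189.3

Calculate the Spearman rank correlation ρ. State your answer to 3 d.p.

Rank fibre: 3, 5, 2, 4, 1
Rank cholesterol: 5, 1, 3, 2, 4
d = rank(fibre) − rank(cholesterol): -2, 4, -1, 2, -3; Σd² = 34
ρ = 1 − 6Σd² / [n(n²−1)] = 1 − 6×34 / (5×24) = 1 − 204/120 ≈ -0.700

-0.700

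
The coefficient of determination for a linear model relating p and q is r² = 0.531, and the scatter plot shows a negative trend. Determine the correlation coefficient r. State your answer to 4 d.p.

-0.7287

|r| = √0.531 = 0.7287
The association is negative, so r = −0.7287.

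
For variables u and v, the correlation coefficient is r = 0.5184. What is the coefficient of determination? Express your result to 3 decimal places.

r² = (0.5184)² = 0.269

0.269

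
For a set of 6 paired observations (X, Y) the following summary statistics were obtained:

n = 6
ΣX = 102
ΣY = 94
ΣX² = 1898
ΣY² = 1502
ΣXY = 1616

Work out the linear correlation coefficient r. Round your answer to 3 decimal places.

0.260

r = (nΣXY − ΣXΣY) / √[(nΣX² − (ΣX)²)(nΣY² − (ΣY)²)]
Numerator: 6×1616 − 102×94 = 108
Denominator: √[(11388 − 10404)(9012 − 8836)] = √[984 × 176] = 416.1538
r = 108 / 416.1538 ≈ 0.260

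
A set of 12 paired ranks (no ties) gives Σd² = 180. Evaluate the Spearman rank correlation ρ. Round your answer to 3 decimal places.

0.371

ρ = 1 − 6Σd² / [n(n²−1)] = 1 − 6×180 / (12×143)
  = 1 − 1080/1716 = 1 − 0.6294 ≈ 0.371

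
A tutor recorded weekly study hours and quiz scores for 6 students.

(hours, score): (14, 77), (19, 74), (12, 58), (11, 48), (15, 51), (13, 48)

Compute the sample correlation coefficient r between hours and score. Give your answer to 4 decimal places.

n = 6, Σx = 84, Σy = 356, Σx² = 1216, Σy² = 21978, Σxy = 5097
nΣxy − ΣxΣy = 30582 − 29904 = 678
nΣx² − (Σx)² = 7296 − 7056 = 240; nΣy² − (Σy)² = 131868 − 126736 = 5132
r = 678 / √(240 × 5132) = 678 / 1109.8108 ≈ 0.6109

0.6109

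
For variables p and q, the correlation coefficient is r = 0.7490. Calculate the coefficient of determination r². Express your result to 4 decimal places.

0.5610

r² = (0.7490)² = 0.5610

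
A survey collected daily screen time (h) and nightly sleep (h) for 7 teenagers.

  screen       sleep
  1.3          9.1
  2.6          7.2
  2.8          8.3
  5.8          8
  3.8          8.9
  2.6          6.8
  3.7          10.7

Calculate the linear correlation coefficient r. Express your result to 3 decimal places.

n = 7, Σx = 22.6, Σy = 59, Σx² = 84.82, Σy² = 507.48, Σxy = 191.28
nΣxy − ΣxΣy = 1338.96 − 1333.4 = 5.56
nΣx² − (Σx)² = 593.74 − 510.76 = 82.98; nΣy² − (Σy)² = 3552.36 − 3481 = 71.36
r = 5.56 / √(82.98 × 71.36) = 5.56 / 76.9510 ≈ 0.072

0.072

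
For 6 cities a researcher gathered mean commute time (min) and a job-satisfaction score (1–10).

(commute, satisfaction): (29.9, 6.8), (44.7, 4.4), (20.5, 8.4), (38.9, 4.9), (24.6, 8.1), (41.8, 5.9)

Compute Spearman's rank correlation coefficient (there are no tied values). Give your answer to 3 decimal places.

Rank commute: 3, 6, 1, 4, 2, 5
Rank satisfaction: 4, 1, 6, 2, 5, 3
d = rank(commute) − rank(satisfaction): -1, 5, -5, 2, -3, 2; Σd² = 68
ρ = 1 − 6Σd² / [n(n²−1)] = 1 − 6×68 / (6×35) = 1 − 408/210 ≈ -0.943

-0.943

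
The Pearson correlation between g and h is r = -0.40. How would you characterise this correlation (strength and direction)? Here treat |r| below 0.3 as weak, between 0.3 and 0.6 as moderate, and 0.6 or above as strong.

moderate negative

r = -0.40 < 0 so the relationship is negative.
|r| = 0.40, which falls in the moderate range.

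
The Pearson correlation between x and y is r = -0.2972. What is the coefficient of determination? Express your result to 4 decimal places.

r² = (-0.2972)² = 0.0883

0.0883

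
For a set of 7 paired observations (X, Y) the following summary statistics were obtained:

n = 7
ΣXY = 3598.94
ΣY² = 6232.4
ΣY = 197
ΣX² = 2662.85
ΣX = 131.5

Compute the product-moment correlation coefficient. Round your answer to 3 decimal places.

-0.280

r = (nΣXY − ΣXΣY) / √[(nΣX² − (ΣX)²)(nΣY² − (ΣY)²)]
Numerator: 7×3598.94 − 131.5×197 = -712.92
Denominator: √[(18639.95 − 17292.25)(43626.8 − 38809)] = √[1347.7 × 4817.8] = 2548.1266
r = -712.92 / 2548.1266 ≈ -0.280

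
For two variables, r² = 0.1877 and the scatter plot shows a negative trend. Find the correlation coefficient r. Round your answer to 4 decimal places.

|r| = √0.1877 = 0.4332
The association is negative, so r = −0.4332.

-0.4332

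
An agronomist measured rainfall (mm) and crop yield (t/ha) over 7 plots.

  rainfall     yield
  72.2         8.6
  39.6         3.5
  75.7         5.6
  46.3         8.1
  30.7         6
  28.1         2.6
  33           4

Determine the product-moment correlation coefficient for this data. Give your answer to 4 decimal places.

n = 7, Σx = 325.6, Σy = 38.4, Σx² = 17476.28, Σy² = 241.94, Σxy = 1947.73
nΣxy − ΣxΣy = 13634.11 − 12503.04 = 1131.07
nΣx² − (Σx)² = 122333.96 − 106015.36 = 16318.6; nΣy² − (Σy)² = 1693.58 − 1474.56 = 219.02
r = 1131.07 / √(16318.6 × 219.02) = 1131.07 / 1890.5290 ≈ 0.5983

0.5983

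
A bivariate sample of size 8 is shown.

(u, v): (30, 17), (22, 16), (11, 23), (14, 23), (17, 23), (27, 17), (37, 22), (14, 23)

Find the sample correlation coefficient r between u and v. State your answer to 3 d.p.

-0.501

n = 8, Σu = 172, Σv = 164, Σu² = 4284, Σv² = 3434, Σuv = 3423
nΣuv − ΣuΣv = 27384 − 28208 = -824
nΣu² − (Σu)² = 34272 − 29584 = 4688; nΣv² − (Σv)² = 27472 − 26896 = 576
r = -824 / √(4688 × 576) = -824 / 1643.2553 ≈ -0.501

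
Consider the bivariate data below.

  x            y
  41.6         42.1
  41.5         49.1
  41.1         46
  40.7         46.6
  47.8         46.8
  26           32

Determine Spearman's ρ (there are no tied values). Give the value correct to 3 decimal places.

Rank x: 5, 4, 3, 2, 6, 1
Rank y: 2, 6, 3, 4, 5, 1
d = rank(x) − rank(y): 3, -2, 0, -2, 1, 0; Σd² = 18
ρ = 1 − 6Σd² / [n(n²−1)] = 1 − 6×18 / (6×35) = 1 − 108/210 ≈ 0.486

0.486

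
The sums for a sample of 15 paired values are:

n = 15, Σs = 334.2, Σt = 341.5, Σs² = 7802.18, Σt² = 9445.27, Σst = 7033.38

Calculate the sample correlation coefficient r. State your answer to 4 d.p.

-0.7457

r = (nΣst − ΣsΣt) / √[(nΣs² − (Σs)²)(nΣt² − (Σt)²)]
Numerator: 15×7033.38 − 334.2×341.5 = -8628.6
Denominator: √[(117032.7 − 111689.64)(141679.05 − 116622.25)] = √[5343.06 × 25056.8] = 11570.6519
r = -8628.6 / 11570.6519 ≈ -0.7457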